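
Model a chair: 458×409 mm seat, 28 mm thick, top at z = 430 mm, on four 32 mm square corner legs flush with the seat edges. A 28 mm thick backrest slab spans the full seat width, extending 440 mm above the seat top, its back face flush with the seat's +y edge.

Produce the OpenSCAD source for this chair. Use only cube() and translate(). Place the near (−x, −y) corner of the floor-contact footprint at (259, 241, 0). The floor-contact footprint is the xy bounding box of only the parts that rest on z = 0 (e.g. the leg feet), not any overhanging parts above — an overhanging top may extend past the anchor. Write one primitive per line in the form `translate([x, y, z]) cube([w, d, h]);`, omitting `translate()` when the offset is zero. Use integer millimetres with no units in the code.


translate([259, 241, 402]) cube([458, 409, 28]);
translate([259, 241, 0]) cube([32, 32, 402]);
translate([685, 241, 0]) cube([32, 32, 402]);
translate([259, 618, 0]) cube([32, 32, 402]);
translate([685, 618, 0]) cube([32, 32, 402]);
translate([259, 622, 430]) cube([458, 28, 440]);


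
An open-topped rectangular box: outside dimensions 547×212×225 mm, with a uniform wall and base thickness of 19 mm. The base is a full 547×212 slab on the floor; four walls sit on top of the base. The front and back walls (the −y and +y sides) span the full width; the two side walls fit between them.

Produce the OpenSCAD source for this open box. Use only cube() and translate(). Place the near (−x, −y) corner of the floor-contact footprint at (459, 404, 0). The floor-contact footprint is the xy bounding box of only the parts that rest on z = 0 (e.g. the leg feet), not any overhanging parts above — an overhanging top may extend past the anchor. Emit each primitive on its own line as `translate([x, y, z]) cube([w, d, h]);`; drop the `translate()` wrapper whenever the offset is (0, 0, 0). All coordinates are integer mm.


translate([459, 404, 0]) cube([547, 212, 19]);
translate([459, 404, 19]) cube([547, 19, 206]);
translate([459, 597, 19]) cube([547, 19, 206]);
translate([459, 423, 19]) cube([19, 174, 206]);
translate([987, 423, 19]) cube([19, 174, 206]);


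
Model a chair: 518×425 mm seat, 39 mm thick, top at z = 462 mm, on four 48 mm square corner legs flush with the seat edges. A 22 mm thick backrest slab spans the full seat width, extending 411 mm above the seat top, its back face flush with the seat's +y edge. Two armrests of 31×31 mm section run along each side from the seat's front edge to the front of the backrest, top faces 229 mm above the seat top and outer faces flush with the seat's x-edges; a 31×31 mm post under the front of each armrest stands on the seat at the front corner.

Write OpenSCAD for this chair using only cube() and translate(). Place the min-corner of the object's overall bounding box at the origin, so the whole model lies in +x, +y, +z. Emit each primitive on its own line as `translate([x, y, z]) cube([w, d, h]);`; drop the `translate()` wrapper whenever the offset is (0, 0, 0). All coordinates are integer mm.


translate([0, 0, 423]) cube([518, 425, 39]);
cube([48, 48, 423]);
translate([470, 0, 0]) cube([48, 48, 423]);
translate([0, 377, 0]) cube([48, 48, 423]);
translate([470, 377, 0]) cube([48, 48, 423]);
translate([0, 403, 462]) cube([518, 22, 411]);
translate([0, 0, 660]) cube([31, 403, 31]);
translate([487, 0, 660]) cube([31, 403, 31]);
translate([0, 0, 462]) cube([31, 31, 198]);
translate([487, 0, 462]) cube([31, 31, 198]);


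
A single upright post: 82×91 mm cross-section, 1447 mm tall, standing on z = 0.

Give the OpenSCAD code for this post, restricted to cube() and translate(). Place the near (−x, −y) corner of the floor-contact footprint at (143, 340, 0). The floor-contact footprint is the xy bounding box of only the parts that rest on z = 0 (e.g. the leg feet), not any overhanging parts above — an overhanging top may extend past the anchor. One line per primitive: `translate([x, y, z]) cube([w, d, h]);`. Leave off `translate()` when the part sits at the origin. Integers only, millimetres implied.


translate([143, 340, 0]) cube([82, 91, 1447]);


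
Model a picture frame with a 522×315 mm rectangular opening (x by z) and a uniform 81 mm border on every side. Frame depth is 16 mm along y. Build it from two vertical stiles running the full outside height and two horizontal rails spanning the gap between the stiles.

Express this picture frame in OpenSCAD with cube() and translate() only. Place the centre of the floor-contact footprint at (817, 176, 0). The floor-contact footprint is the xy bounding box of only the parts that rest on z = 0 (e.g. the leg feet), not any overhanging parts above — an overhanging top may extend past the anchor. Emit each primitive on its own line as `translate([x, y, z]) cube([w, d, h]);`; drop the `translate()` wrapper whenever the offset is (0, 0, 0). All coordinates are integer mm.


translate([475, 168, 0]) cube([81, 16, 477]);
translate([1078, 168, 0]) cube([81, 16, 477]);
translate([556, 168, 0]) cube([522, 16, 81]);
translate([556, 168, 396]) cube([522, 16, 81]);


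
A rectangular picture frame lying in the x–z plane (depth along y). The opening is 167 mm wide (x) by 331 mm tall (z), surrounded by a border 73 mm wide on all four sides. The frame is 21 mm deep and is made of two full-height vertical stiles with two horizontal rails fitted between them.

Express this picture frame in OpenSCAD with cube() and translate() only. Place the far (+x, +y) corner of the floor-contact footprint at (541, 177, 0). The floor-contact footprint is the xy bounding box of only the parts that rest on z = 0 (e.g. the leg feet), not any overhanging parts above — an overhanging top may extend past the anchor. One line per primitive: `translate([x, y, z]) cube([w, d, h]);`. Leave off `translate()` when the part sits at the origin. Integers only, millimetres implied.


translate([228, 156, 0]) cube([73, 21, 477]);
translate([468, 156, 0]) cube([73, 21, 477]);
translate([301, 156, 0]) cube([167, 21, 73]);
translate([301, 156, 404]) cube([167, 21, 73]);


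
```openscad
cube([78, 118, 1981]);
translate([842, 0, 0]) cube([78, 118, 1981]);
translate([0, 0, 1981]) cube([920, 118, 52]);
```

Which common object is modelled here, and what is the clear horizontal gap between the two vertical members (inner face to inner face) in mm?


A door frame. The clear opening width is 764 mm.

Two 1981 mm tall posts with a header on top — a door frame. The left jamb is 78 mm wide at x = 0; the right jamb starts at x = 842. The clear opening is 842 − 78 = 764 mm.


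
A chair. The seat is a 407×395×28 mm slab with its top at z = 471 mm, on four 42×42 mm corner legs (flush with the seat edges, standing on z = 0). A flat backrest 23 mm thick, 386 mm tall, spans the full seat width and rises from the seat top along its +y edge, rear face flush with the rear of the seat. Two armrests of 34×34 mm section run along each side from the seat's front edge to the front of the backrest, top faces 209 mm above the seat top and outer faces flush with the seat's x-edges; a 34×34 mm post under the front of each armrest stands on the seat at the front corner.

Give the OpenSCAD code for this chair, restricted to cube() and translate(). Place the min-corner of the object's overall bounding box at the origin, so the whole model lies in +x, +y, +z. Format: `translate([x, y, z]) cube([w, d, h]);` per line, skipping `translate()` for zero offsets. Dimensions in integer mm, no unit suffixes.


// leg_h = 471 - 28 = 443
// arm post h = 209 - 34 = 175
translate([0, 0, 443]) cube([407, 395, 28]);
cube([42, 42, 443]);
translate([365, 0, 0]) cube([42, 42, 443]);
translate([0, 353, 0]) cube([42, 42, 443]);
translate([365, 353, 0]) cube([42, 42, 443]);
translate([0, 372, 471]) cube([407, 23, 386]);
translate([0, 0, 646]) cube([34, 372, 34]);
translate([373, 0, 646]) cube([34, 372, 34]);
translate([0, 0, 471]) cube([34, 34, 175]);
translate([373, 0, 471]) cube([34, 34, 175]);


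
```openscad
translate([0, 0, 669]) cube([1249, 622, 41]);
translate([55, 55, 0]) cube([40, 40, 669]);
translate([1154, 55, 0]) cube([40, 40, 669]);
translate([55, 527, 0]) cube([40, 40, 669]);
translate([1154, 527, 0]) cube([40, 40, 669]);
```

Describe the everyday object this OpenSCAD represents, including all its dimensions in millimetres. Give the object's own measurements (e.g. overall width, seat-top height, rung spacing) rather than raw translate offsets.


A table: top 1249 mm (x) × 622 mm (y), 41 mm thick, upper face at z = 710 mm, on four 40×40 mm square legs, each inset 55 mm from the nearest pair of top edges from z = 0 to the bottom of the top.


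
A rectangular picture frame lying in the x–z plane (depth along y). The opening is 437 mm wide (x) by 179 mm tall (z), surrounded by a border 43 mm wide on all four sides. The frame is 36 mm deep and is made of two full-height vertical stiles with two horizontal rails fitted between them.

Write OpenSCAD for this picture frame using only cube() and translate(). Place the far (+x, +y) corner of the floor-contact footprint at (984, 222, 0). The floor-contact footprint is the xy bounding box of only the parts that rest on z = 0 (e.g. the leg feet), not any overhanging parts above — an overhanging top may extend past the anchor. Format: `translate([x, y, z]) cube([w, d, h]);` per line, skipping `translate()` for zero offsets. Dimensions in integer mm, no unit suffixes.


translate([461, 186, 0]) cube([43, 36, 265]);
translate([941, 186, 0]) cube([43, 36, 265]);
translate([504, 186, 0]) cube([437, 36, 43]);
translate([504, 186, 222]) cube([437, 36, 43]);


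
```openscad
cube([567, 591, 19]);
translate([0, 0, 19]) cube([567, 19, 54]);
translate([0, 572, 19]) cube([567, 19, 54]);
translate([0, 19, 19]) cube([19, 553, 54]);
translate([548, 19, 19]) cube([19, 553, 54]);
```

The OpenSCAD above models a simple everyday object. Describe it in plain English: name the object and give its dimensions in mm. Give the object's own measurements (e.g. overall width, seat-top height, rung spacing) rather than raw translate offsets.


An open-topped rectangular box: outside dimensions 567×591×73 mm, with a uniform wall and base thickness of 19 mm. The base is a full 567×591 slab on the floor; four walls sit on top of the base. The front and back walls (the −y and +y sides) span the full width; the two side walls fit between them.


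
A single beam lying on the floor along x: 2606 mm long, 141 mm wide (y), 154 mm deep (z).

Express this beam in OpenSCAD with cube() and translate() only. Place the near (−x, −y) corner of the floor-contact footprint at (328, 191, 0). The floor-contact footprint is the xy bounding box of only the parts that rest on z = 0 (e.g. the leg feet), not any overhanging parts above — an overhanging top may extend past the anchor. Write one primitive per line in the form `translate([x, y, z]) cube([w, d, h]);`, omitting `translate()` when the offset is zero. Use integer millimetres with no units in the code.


translate([328, 191, 0]) cube([2606, 141, 154]);


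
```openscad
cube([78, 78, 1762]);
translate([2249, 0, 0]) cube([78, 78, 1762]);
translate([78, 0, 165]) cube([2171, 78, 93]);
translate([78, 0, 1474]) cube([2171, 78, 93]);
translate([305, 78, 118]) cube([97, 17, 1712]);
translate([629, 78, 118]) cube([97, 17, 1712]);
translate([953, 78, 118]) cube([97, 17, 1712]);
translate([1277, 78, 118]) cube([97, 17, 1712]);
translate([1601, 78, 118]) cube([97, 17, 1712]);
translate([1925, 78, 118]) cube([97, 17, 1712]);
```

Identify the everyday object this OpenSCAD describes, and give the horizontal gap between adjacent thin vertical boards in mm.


A fence section. The picket gap is 227 mm.

Two posts, two rails, 6 pickets — a fence section. Span 2171 mm holds 6 pickets of 97 mm with 7 equal gaps: ⌊(2171 − 6·97) / 7⌋ = 227 mm.


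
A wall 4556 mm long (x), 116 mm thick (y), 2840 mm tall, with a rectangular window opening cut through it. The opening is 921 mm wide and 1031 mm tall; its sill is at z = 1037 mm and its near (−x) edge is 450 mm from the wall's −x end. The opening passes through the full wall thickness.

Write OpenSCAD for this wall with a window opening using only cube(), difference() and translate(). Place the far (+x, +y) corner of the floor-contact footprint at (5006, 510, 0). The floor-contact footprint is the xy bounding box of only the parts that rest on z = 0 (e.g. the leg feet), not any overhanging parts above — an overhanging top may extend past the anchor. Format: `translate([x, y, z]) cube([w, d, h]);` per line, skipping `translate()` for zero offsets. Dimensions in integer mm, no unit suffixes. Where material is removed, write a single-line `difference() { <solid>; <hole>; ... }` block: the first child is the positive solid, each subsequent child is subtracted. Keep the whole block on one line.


difference() { translate([450, 394, 0]) cube([4556, 116, 2840]); translate([900, 394, 1037]) cube([921, 116, 1031]); }


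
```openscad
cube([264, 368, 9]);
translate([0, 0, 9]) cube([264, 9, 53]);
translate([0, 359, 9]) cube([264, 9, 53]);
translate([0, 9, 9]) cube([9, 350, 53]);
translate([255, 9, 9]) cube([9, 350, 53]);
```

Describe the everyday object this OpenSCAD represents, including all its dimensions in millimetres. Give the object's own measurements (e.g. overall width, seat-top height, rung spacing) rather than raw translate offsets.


An open-topped rectangular box: outside dimensions 264×368×62 mm, with a uniform wall and base thickness of 9 mm. The base is a full 264×368 slab on the floor; four walls sit on top of the base. The front and back walls (the −y and +y sides) span the full width; the two side walls fit between them.


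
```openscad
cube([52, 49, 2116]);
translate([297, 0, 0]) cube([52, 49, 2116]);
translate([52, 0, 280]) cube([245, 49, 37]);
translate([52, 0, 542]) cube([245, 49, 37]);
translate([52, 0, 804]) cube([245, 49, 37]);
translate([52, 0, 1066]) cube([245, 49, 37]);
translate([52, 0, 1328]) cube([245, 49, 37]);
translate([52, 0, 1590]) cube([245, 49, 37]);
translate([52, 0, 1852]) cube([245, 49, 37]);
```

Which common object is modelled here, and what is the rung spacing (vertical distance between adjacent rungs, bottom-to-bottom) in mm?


A ladder. The rung spacing is 262 mm.

Two tall 52×49 posts with 7 short bars between them — a ladder. Adjacent rungs sit at z = 280 and z = 542, so the spacing is 542 − 280 = 262 mm.


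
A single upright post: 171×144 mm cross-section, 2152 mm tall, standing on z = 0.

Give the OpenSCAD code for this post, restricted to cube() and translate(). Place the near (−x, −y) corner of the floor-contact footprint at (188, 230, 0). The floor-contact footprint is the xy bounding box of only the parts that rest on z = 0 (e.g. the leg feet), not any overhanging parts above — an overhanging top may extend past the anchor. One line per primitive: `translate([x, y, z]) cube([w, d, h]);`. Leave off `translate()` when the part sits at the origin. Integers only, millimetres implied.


translate([188, 230, 0]) cube([171, 144, 2152]);


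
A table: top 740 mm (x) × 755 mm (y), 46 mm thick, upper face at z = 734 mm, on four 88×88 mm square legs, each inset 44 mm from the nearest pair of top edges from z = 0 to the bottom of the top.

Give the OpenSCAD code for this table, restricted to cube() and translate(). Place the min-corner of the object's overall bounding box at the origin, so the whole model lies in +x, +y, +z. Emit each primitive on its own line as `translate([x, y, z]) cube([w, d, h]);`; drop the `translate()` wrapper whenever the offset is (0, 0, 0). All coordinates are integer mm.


translate([0, 0, 688]) cube([740, 755, 46]);
translate([44, 44, 0]) cube([88, 88, 688]);
translate([608, 44, 0]) cube([88, 88, 688]);
translate([44, 623, 0]) cube([88, 88, 688]);
translate([608, 623, 0]) cube([88, 88, 688]);


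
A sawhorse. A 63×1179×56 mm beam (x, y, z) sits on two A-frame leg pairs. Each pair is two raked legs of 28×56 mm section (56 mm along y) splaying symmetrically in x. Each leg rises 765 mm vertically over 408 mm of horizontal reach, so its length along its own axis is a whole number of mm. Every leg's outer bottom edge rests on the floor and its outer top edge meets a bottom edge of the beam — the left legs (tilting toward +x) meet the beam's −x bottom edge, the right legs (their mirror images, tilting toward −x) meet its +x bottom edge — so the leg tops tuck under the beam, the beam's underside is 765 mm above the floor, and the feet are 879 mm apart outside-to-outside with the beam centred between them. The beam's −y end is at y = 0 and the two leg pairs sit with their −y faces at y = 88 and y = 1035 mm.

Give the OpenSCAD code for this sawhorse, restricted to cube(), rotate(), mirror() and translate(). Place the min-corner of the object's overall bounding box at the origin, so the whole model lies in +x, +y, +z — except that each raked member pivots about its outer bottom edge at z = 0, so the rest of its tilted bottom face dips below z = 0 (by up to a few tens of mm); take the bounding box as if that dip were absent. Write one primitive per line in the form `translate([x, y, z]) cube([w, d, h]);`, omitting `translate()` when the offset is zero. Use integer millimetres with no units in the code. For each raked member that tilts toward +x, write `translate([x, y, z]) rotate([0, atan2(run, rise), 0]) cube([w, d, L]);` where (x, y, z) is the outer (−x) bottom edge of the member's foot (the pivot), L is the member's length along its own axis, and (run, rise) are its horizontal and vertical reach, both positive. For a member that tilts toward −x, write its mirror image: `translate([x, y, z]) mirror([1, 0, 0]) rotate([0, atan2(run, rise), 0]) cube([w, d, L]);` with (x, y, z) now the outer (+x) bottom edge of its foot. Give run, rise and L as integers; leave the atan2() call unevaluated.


translate([408, 0, 765]) cube([63, 1179, 56]);
translate([0, 88, 0]) rotate([0, atan2(408, 765), 0]) cube([28, 56, 867]);
translate([879, 88, 0]) mirror([1, 0, 0]) rotate([0, atan2(408, 765), 0]) cube([28, 56, 867]);
translate([0, 1035, 0]) rotate([0, atan2(408, 765), 0]) cube([28, 56, 867]);
translate([879, 1035, 0]) mirror([1, 0, 0]) rotate([0, atan2(408, 765), 0]) cube([28, 56, 867]);


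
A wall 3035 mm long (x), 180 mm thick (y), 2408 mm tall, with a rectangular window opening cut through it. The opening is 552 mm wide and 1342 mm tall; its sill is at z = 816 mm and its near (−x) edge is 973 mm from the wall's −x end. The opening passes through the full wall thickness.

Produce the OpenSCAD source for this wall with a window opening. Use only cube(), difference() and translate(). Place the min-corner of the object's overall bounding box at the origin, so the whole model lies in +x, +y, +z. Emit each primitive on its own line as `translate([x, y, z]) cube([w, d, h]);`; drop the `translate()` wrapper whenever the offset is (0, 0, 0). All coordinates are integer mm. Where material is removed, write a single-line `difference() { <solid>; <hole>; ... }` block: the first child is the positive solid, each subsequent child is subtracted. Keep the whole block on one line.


difference() { cube([3035, 180, 2408]); translate([973, 0, 816]) cube([552, 180, 1342]); }


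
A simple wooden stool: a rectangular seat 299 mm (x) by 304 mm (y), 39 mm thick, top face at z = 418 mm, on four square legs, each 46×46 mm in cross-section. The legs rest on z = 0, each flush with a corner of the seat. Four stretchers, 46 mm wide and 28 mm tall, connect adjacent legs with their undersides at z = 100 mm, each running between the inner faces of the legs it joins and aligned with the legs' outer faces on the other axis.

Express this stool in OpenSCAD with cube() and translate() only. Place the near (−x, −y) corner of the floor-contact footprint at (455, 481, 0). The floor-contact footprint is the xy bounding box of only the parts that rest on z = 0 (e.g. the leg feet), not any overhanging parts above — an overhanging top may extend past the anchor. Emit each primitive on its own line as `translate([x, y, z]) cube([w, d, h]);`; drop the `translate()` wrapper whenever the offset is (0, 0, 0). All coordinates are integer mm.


translate([455, 481, 379]) cube([299, 304, 39]);
translate([455, 481, 0]) cube([46, 46, 379]);
translate([708, 481, 0]) cube([46, 46, 379]);
translate([455, 739, 0]) cube([46, 46, 379]);
translate([708, 739, 0]) cube([46, 46, 379]);
translate([501, 481, 100]) cube([207, 46, 28]);
translate([501, 739, 100]) cube([207, 46, 28]);
translate([455, 527, 100]) cube([46, 212, 28]);
translate([708, 527, 100]) cube([46, 212, 28]);


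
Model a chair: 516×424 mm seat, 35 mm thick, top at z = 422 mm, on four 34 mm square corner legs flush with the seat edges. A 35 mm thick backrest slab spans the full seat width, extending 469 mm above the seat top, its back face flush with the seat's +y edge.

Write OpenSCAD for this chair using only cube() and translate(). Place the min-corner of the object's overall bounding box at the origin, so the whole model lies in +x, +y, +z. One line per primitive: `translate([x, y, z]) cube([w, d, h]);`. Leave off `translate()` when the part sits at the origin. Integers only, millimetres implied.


translate([0, 0, 387]) cube([516, 424, 35]);
cube([34, 34, 387]);
translate([482, 0, 0]) cube([34, 34, 387]);
translate([0, 390, 0]) cube([34, 34, 387]);
translate([482, 390, 0]) cube([34, 34, 387]);
translate([0, 389, 422]) cube([516, 35, 469]);


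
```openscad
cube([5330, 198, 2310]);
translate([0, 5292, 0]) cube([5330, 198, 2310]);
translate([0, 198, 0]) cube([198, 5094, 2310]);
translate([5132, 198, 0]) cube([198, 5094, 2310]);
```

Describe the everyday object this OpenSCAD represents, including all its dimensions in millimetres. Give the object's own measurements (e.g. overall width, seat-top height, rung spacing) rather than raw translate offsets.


The wall frame of a small rectangular building: four walls, each 2310 mm tall and 198 mm thick, enclosing a footprint 5330 mm (x) by 5490 mm (y) outside-to-outside, with no floor or roof. The front and back walls (the −y and +y sides) span the full width; the two side walls fit between them.


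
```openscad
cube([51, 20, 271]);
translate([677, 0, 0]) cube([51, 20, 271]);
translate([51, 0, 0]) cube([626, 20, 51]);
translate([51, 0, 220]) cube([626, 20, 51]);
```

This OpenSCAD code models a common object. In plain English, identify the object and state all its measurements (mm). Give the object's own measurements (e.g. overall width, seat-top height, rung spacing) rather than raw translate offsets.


A rectangular picture frame lying in the x–z plane (depth along y). The opening is 626 mm wide (x) by 169 mm tall (z), surrounded by a border 51 mm wide on all four sides. The frame is 20 mm deep and is made of two full-height vertical stiles with two horizontal rails fitted between them.


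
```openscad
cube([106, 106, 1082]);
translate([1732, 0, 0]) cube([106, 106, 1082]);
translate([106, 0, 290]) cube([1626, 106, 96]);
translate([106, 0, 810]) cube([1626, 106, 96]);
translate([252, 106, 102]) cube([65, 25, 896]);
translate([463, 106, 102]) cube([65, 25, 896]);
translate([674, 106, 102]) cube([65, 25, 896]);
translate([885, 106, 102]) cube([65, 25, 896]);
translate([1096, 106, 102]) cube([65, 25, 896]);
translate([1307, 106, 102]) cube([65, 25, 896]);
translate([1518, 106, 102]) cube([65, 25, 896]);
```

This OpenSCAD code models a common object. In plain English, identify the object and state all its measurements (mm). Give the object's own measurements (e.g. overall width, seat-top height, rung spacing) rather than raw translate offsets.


A fence section. Two 106×106 mm posts, 1082 mm tall, stand on the floor with a clear span of 1626 mm between their inner faces. Two horizontal rails of 106×96 mm section span the gap between the posts with their undersides at z = 290 mm and z = 810 mm, flush with the posts' −y face. 7 pickets, each 65 mm wide, 25 mm thick and 896 mm tall, are fixed to the +y face of the rails with their bottoms at z = 102 mm, spaced across the span with a 146 mm gap after the −x post and between neighbouring pickets, with 149 mm left before the +x post.


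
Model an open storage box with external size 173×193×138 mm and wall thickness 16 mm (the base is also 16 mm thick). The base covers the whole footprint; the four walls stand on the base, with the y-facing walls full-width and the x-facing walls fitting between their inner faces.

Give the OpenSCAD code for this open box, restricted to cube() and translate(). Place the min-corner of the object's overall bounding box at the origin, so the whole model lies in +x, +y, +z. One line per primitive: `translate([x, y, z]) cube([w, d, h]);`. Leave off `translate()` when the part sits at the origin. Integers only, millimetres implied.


cube([173, 193, 16]);
translate([0, 0, 16]) cube([173, 16, 122]);
translate([0, 177, 16]) cube([173, 16, 122]);
translate([0, 16, 16]) cube([16, 161, 122]);
translate([157, 16, 16]) cube([16, 161, 122]);


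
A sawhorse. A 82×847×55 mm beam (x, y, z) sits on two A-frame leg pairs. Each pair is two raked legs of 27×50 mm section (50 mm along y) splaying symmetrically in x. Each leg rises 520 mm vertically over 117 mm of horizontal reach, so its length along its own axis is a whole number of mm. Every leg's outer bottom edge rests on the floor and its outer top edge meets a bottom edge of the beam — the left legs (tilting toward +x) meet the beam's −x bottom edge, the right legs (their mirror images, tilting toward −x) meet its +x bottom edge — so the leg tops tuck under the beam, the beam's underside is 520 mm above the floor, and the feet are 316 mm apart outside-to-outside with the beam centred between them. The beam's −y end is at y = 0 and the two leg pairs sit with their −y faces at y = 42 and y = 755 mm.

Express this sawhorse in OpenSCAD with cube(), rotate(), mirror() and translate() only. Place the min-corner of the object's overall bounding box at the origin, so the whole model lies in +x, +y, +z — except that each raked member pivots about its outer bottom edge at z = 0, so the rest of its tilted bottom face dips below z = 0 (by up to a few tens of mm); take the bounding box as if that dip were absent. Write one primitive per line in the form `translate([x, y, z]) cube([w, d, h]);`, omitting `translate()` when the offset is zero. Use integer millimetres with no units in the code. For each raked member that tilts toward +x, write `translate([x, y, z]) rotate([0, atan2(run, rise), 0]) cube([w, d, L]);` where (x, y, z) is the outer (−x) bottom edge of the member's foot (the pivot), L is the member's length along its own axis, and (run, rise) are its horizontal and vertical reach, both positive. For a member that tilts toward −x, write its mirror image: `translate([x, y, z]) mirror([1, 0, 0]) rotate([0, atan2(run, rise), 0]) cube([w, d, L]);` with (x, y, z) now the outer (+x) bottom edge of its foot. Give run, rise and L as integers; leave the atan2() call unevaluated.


// leg length = √(117² + 520²) = 533
// right-leg outer foot x = 2·117 + 82 = 316
// beam min-corner = (117, 0, 520)
translate([117, 0, 520]) cube([82, 847, 55]);
translate([0, 42, 0]) rotate([0, atan2(117, 520), 0]) cube([27, 50, 533]);
translate([316, 42, 0]) mirror([1, 0, 0]) rotate([0, atan2(117, 520), 0]) cube([27, 50, 533]);
translate([0, 755, 0]) rotate([0, atan2(117, 520), 0]) cube([27, 50, 533]);
translate([316, 755, 0]) mirror([1, 0, 0]) rotate([0, atan2(117, 520), 0]) cube([27, 50, 533]);


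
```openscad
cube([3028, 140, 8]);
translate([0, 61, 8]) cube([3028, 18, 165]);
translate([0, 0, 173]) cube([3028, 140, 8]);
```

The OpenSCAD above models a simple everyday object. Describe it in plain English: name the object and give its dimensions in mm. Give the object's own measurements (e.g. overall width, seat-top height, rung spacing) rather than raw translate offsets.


An I-beam lying along x, 3028 mm long. Overall section height 181 mm. Two flanges 140 mm wide (y) and 8 mm thick, one on the floor and one at the top; a web 18 mm thick runs between them, centred on the flange width.


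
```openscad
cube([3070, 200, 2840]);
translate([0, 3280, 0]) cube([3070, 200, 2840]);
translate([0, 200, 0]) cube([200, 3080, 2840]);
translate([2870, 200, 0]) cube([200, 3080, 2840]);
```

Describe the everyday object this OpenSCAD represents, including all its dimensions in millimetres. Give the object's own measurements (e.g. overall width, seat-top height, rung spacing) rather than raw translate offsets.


The wall frame of a small rectangular building: four walls, each 2840 mm tall and 200 mm thick, enclosing a footprint 3070 mm (x) by 3480 mm (y) outside-to-outside, with no floor or roof. The front and back walls (the −y and +y sides) span the full width; the two side walls fit between them.


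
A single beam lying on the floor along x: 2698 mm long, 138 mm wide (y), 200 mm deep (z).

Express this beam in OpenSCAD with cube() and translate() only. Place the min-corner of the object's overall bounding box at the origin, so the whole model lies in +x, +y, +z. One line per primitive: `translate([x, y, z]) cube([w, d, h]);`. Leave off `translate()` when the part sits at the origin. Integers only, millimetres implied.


cube([2698, 138, 200]);


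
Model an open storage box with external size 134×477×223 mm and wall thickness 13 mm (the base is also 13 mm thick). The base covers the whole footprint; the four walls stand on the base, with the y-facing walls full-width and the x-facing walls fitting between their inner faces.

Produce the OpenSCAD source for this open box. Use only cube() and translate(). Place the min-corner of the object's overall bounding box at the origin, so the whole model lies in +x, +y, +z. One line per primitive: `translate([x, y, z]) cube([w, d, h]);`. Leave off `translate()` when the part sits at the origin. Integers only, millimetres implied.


cube([134, 477, 13]);
translate([0, 0, 13]) cube([134, 13, 210]);
translate([0, 464, 13]) cube([134, 13, 210]);
translate([0, 13, 13]) cube([13, 451, 210]);
translate([121, 13, 13]) cube([13, 451, 210]);


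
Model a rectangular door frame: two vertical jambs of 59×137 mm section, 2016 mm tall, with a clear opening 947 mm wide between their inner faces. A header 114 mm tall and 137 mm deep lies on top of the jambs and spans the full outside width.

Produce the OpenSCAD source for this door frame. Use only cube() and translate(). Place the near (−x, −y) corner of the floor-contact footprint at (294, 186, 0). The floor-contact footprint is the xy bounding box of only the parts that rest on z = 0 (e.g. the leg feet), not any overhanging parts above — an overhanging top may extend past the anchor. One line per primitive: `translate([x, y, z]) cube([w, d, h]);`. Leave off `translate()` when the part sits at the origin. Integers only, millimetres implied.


translate([294, 186, 0]) cube([59, 137, 2016]);
translate([1300, 186, 0]) cube([59, 137, 2016]);
translate([294, 186, 2016]) cube([1065, 137, 114]);


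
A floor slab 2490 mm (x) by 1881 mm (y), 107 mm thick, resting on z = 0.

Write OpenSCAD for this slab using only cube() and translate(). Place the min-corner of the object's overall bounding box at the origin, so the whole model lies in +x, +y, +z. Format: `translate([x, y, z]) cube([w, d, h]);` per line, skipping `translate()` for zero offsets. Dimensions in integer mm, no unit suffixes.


cube([2490, 1881, 107]);


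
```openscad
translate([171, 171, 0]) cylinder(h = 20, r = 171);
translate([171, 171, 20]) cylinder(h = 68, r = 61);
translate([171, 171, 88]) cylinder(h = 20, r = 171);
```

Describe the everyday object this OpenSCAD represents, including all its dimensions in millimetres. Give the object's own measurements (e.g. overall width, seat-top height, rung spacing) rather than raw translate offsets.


A spool: two coaxial disc flanges of radius 171 mm and thickness 20 mm, joined by a core cylinder of radius 61 mm and height 68 mm. The lower flange rests on z = 0 and the three cylinders share a vertical axis.


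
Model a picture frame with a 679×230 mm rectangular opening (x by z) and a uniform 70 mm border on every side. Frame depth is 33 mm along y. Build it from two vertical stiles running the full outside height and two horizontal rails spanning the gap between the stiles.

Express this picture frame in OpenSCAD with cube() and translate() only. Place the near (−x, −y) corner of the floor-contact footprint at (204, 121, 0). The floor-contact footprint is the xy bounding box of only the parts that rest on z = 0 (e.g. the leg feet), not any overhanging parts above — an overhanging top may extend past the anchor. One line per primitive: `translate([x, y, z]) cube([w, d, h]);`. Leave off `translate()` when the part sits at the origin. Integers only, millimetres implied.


translate([204, 121, 0]) cube([70, 33, 370]);
translate([953, 121, 0]) cube([70, 33, 370]);
translate([274, 121, 0]) cube([679, 33, 70]);
translate([274, 121, 300]) cube([679, 33, 70]);


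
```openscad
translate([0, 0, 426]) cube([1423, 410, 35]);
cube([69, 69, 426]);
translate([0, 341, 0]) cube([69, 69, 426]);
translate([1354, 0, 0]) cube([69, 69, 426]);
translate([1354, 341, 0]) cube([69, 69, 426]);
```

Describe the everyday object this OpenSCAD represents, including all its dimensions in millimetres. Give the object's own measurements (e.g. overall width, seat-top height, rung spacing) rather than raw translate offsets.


A bench: a 1423×410 mm seat slab, 35 mm thick, top at z = 461 mm, on four 69×69 mm square legs flush with the seat corners and standing on z = 0.


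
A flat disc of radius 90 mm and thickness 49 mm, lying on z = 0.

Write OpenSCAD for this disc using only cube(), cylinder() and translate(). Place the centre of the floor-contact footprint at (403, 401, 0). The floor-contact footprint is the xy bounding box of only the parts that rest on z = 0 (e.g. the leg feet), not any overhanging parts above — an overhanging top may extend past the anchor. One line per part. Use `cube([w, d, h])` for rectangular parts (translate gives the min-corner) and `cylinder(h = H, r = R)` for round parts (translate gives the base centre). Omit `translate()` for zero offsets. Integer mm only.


translate([403, 401, 0]) cylinder(h = 49, r = 90);


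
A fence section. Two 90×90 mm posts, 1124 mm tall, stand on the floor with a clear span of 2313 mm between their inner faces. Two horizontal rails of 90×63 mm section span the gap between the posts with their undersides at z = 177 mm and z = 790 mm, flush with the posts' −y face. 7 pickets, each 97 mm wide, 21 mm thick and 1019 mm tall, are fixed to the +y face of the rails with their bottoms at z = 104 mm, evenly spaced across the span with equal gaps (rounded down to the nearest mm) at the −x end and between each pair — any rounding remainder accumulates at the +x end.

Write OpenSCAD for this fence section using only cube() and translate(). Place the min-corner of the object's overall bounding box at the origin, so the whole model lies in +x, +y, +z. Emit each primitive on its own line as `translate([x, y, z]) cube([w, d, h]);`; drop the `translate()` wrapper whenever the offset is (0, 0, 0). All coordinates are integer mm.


cube([90, 90, 1124]);
translate([2403, 0, 0]) cube([90, 90, 1124]);
translate([90, 0, 177]) cube([2313, 90, 63]);
translate([90, 0, 790]) cube([2313, 90, 63]);
translate([294, 90, 104]) cube([97, 21, 1019]);
translate([595, 90, 104]) cube([97, 21, 1019]);
translate([896, 90, 104]) cube([97, 21, 1019]);
translate([1197, 90, 104]) cube([97, 21, 1019]);
translate([1498, 90, 104]) cube([97, 21, 1019]);
translate([1799, 90, 104]) cube([97, 21, 1019]);
translate([2100, 90, 104]) cube([97, 21, 1019]);


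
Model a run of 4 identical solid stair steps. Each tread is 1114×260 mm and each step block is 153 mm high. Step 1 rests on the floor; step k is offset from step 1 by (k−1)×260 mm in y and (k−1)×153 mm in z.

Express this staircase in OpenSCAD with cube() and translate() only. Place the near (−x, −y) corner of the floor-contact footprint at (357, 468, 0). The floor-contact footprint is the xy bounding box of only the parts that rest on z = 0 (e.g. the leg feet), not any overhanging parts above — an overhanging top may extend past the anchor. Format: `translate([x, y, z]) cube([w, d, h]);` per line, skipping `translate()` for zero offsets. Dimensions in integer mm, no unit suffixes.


translate([357, 468, 0]) cube([1114, 260, 153]);
translate([357, 728, 153]) cube([1114, 260, 153]);
translate([357, 988, 306]) cube([1114, 260, 153]);
translate([357, 1248, 459]) cube([1114, 260, 153]);


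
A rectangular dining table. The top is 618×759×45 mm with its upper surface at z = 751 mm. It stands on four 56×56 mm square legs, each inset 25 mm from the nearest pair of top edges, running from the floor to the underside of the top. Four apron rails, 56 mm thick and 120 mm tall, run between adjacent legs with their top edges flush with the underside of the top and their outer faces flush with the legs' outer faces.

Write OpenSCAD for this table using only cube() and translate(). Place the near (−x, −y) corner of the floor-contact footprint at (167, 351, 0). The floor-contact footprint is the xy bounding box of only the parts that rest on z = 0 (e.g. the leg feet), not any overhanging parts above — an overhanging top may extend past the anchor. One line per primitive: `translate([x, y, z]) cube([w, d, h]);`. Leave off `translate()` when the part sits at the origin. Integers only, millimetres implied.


translate([142, 326, 706]) cube([618, 759, 45]);
translate([167, 351, 0]) cube([56, 56, 706]);
translate([679, 351, 0]) cube([56, 56, 706]);
translate([167, 1004, 0]) cube([56, 56, 706]);
translate([679, 1004, 0]) cube([56, 56, 706]);
translate([223, 351, 586]) cube([456, 56, 120]);
translate([223, 1004, 586]) cube([456, 56, 120]);
translate([167, 407, 586]) cube([56, 597, 120]);
translate([679, 407, 586]) cube([56, 597, 120]);


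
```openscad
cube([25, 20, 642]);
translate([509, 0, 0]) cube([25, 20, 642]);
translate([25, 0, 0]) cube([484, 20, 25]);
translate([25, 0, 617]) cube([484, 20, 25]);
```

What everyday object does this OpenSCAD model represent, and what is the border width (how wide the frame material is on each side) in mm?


A picture frame. The border width is 25 mm.

Four thin pieces enclosing a rectangular opening — a picture frame. The two full-height stiles are 642 mm tall; the top rail sits at z = 617 and is 25 mm tall, so the border above the opening is 642 − 617 = 25 mm, matching the stile x-width.


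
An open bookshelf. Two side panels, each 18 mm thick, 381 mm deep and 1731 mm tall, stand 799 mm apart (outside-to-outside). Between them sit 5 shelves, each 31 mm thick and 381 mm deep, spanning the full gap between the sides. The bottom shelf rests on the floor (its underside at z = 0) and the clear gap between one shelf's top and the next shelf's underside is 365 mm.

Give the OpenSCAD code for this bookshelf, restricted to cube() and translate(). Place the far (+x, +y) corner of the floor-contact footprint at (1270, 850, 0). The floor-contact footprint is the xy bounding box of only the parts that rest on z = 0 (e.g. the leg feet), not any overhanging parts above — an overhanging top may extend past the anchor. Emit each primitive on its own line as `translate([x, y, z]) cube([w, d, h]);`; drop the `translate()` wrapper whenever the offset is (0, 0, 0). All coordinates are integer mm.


translate([471, 469, 0]) cube([18, 381, 1731]);
translate([1252, 469, 0]) cube([18, 381, 1731]);
translate([489, 469, 0]) cube([763, 381, 31]);
translate([489, 469, 396]) cube([763, 381, 31]);
translate([489, 469, 792]) cube([763, 381, 31]);
translate([489, 469, 1188]) cube([763, 381, 31]);
translate([489, 469, 1584]) cube([763, 381, 31]);


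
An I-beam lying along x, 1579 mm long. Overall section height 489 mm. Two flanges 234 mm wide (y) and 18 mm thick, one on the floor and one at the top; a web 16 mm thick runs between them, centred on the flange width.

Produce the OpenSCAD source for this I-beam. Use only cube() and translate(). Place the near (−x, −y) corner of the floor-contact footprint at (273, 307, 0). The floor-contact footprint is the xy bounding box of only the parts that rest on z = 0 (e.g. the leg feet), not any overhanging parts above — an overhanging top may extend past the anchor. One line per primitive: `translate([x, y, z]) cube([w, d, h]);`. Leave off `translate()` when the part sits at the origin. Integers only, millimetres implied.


translate([273, 307, 0]) cube([1579, 234, 18]);
translate([273, 416, 18]) cube([1579, 16, 453]);
translate([273, 307, 471]) cube([1579, 234, 18]);
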